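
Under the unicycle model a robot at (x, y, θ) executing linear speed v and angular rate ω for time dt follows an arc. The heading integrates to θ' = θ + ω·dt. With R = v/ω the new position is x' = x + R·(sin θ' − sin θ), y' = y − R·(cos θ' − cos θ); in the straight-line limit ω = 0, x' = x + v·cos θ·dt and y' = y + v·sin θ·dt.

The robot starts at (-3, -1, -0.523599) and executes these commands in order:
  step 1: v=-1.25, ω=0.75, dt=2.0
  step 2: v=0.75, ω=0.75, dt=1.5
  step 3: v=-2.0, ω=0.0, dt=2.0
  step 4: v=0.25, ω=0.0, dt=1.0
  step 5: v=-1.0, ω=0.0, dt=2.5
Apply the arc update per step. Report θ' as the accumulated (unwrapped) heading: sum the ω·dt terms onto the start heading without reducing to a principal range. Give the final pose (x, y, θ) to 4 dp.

step 1: θ'=0.9764 (R=-1.6667) → pose (-5.2141, -1.5100, 0.9764)
step 2: θ'=2.1014 (R=1.0000) → pose (-5.1801, -0.4440, 2.1014)
step 3: θ'=2.1014 (straight) → pose (-3.1559, -3.8940, 2.1014)
step 4: θ'=2.1014 (straight) → pose (-3.2824, -3.6783, 2.1014)
step 5: θ'=2.1014 (straight) → pose (-2.0173, -5.8346, 2.1014)

(-2.0173, -5.8346, 2.1014)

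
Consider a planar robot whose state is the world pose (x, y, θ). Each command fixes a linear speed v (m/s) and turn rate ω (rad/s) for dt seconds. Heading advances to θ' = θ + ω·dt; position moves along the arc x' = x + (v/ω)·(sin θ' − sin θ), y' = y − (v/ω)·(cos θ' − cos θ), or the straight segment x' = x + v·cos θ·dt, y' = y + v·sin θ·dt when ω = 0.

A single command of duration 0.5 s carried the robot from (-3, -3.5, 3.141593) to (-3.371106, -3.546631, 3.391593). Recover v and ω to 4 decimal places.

Δθ = 3.391593 − 3.141593 = 0.250000
ω = Δθ/dt = 0.250000/0.5 = 0.5000
R = Δx/(sin θ' − sin θ) = 1.5000
v = R·ω = 1.5000·0.5000 = 0.7500

v = 0.7500, ω = 0.5000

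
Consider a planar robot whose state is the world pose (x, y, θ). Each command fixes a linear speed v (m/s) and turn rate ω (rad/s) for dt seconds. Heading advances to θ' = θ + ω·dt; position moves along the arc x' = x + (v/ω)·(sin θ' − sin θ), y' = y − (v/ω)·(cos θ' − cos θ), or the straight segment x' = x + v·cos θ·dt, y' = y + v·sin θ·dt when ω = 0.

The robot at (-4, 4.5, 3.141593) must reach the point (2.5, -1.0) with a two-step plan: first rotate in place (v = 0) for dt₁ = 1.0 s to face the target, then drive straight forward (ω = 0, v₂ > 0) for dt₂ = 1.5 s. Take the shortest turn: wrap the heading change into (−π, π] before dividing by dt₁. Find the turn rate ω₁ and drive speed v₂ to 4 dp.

ω₁ = 2.4393, v₂ = 5.6765

heading to target = atan2(-1−4.5, 2.5−-4) = -0.7023
Δθ = wrap(-0.7023 − 3.1416) = 2.4393; ω₁ = Δθ/dt₁ = 2.4393
distance = √((2.5−-4)² + (-1−4.5)²) = 8.5147; v₂ = distance/dt₂ = 5.6765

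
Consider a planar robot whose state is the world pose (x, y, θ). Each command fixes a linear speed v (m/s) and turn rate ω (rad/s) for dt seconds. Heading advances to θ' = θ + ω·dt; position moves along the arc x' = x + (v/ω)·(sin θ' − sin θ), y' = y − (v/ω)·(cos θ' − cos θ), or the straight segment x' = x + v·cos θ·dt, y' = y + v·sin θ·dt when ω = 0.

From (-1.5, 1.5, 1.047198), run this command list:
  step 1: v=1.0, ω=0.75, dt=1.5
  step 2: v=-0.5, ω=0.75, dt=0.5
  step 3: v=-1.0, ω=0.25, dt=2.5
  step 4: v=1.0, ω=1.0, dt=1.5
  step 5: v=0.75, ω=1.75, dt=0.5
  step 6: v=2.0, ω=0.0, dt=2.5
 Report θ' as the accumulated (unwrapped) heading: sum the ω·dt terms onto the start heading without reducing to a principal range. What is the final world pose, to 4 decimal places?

step 1: θ'=2.1722 (R=1.3333) → pose (-1.5553, 2.9211, 2.1722)
step 2: θ'=2.5472 (R=-0.6667) → pose (-1.3790, 2.7459, 2.5472)
step 3: θ'=3.1722 (R=-4.0000) → pose (0.9835, 2.0618, 3.1722)
step 4: θ'=4.6722 (R=1.0000) → pose (0.0149, 1.1024, 4.6722)
step 5: θ'=5.5472 (R=0.4286) → pose (0.1554, 0.7675, 5.5472)
step 6: θ'=5.5472 (straight) → pose (3.8612, -2.5890, 5.5472)

(3.8612, -2.5890, 5.5472)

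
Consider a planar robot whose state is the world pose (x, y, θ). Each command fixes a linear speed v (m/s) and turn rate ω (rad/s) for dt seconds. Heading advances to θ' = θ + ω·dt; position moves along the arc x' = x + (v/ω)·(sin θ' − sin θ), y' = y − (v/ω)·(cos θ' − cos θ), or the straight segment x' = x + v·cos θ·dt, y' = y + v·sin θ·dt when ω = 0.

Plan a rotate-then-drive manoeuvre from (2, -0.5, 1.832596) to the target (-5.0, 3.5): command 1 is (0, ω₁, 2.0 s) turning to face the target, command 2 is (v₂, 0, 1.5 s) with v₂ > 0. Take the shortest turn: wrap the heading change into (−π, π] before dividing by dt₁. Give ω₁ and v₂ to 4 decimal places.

heading to target = atan2(3.5−-0.5, -5−2) = 2.6224
Δθ = wrap(2.6224 − 1.8326) = 0.7899; ω₁ = Δθ/dt₁ = 0.3949
distance = √((-5−2)² + (3.5−-0.5)²) = 8.0623; v₂ = distance/dt₂ = 5.3748

ω₁ = 0.3949, v₂ = 5.3748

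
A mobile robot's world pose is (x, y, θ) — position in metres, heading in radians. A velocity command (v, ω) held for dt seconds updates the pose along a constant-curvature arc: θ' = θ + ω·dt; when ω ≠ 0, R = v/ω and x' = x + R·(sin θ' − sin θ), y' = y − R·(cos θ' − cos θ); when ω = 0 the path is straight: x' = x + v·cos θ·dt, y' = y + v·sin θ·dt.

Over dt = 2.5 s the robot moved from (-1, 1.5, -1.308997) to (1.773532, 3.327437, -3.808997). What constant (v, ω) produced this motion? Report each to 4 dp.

Δθ = -3.808997 − -1.308997 = -2.500000
ω = Δθ/dt = -2.500000/2.5 = -1.0000
R = Δx/(sin θ' − sin θ) = 1.7500
v = R·ω = 1.7500·-1.0000 = -1.7500

v = -1.7500, ω = -1.0000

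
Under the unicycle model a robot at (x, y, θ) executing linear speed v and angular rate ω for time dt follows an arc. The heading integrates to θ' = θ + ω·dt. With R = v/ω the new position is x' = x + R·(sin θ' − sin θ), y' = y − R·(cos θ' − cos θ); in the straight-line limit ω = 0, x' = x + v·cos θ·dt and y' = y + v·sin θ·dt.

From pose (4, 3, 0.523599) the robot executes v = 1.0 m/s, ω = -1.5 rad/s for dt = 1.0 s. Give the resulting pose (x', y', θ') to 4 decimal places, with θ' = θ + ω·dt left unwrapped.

θ' = 0.5236 + -1.5·1.0 = -0.9764
R = v/ω = 1.0/-1.5 = -0.6667
x' = 4 + -0.6667·(sin -0.9764 − sin 0.5236) = 4.8857
y' = 3 − -0.6667·(cos -0.9764 − cos 0.5236) = 2.7960

(4.8857, 2.7960, -0.9764)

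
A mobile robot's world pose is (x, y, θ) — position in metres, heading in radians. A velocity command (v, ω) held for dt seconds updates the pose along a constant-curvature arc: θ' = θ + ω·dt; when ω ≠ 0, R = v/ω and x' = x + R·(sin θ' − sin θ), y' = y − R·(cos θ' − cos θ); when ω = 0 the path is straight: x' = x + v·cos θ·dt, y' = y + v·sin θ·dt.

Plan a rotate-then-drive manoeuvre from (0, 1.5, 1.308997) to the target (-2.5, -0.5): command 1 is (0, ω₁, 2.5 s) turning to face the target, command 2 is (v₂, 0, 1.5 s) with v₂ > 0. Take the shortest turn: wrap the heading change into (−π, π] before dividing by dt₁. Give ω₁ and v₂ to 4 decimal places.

ω₁ = 1.0029, v₂ = 2.1344

heading to target = atan2(-0.5−1.5, -2.5−0) = -2.4669
Δθ = wrap(-2.4669 − 1.3090) = 2.5073; ω₁ = Δθ/dt₁ = 1.0029
distance = √((-2.5−0)² + (-0.5−1.5)²) = 3.2016; v₂ = distance/dt₂ = 2.1344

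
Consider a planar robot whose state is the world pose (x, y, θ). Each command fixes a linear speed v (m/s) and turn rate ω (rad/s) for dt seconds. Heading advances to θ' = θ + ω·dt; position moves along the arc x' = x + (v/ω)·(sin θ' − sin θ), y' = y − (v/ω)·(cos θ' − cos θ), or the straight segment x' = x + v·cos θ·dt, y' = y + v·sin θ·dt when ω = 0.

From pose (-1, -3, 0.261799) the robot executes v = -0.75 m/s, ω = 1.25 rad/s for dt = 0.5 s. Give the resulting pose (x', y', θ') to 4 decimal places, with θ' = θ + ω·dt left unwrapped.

(-1.3097, -3.2004, 0.8868)

θ' = 0.2618 + 1.25·0.5 = 0.8868
R = v/ω = -0.75/1.25 = -0.6000
x' = -1 + -0.6000·(sin 0.8868 − sin 0.2618) = -1.3097
y' = -3 − -0.6000·(cos 0.8868 − cos 0.2618) = -3.2004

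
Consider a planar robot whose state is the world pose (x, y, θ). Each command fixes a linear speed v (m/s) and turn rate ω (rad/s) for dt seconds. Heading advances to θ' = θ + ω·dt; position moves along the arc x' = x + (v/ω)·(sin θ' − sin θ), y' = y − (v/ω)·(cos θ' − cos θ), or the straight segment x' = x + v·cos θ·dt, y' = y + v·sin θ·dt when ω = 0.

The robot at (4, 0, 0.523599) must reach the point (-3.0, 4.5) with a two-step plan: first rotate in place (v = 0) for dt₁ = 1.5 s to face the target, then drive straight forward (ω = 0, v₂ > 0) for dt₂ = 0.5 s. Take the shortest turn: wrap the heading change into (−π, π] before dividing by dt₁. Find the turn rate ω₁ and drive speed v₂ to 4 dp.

heading to target = atan2(4.5−0, -3−4) = 2.5703
Δθ = wrap(2.5703 − 0.5236) = 2.0467; ω₁ = Δθ/dt₁ = 1.3644
distance = √((-3−4)² + (4.5−0)²) = 8.3217; v₂ = distance/dt₂ = 16.6433

ω₁ = 1.3644, v₂ = 16.6433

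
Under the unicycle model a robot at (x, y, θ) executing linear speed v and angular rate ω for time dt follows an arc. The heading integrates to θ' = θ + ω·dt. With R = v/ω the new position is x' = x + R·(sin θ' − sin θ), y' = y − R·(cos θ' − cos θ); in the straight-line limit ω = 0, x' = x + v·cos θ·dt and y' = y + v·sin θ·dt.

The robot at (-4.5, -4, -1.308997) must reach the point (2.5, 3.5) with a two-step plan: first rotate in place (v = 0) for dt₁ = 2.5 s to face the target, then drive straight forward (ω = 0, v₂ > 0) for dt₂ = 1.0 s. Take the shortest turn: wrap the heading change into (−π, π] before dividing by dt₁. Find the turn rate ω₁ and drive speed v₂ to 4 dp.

heading to target = atan2(3.5−-4, 2.5−-4.5) = 0.8199
Δθ = wrap(0.8199 − -1.3090) = 2.1289; ω₁ = Δθ/dt₁ = 0.8515
distance = √((2.5−-4.5)² + (3.5−-4)²) = 10.2591; v₂ = distance/dt₂ = 10.2591

ω₁ = 0.8515, v₂ = 10.2591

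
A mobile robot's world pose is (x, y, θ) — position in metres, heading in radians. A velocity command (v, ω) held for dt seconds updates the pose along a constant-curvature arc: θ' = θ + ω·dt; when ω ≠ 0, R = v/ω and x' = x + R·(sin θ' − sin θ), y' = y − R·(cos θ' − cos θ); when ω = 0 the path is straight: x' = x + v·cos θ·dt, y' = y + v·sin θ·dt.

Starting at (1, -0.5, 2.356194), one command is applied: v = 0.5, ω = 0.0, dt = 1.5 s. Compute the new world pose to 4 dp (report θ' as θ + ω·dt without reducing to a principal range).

θ' = 2.3562 + 0.0·1.5 = 2.3562
ω = 0 → straight: x' = 1 + 0.5·cos(2.3562)·1.5 = 0.4697
y' = -0.5 + 0.5·sin(2.3562)·1.5 = 0.0303

(0.4697, 0.0303, 2.3562)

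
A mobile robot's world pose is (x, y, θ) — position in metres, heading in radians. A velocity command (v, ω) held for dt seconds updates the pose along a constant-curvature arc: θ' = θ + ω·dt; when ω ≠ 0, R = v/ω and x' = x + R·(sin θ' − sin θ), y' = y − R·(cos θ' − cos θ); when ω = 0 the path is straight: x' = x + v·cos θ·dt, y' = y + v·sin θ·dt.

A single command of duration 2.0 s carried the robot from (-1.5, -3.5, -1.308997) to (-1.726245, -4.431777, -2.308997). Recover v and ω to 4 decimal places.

v = 0.5000, ω = -0.5000

Δθ = -2.308997 − -1.308997 = -1.000000
ω = Δθ/dt = -1.000000/2.0 = -0.5000
R = −Δy/(cos θ' − cos θ) = -1.0000
v = R·ω = -1.0000·-0.5000 = 0.5000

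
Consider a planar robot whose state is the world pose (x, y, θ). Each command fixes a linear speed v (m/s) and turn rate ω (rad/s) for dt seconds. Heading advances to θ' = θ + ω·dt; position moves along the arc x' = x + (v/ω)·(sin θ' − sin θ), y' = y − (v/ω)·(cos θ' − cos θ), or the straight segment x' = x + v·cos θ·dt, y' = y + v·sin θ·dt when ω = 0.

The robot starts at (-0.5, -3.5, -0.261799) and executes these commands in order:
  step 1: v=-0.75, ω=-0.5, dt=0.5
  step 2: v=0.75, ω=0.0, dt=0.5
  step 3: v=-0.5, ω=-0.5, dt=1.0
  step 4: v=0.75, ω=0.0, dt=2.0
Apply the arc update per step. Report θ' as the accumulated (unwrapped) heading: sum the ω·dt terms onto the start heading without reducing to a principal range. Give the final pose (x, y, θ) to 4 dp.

(-0.0820, -4.4727, -1.0118)

step 1: θ'=-0.5118 (R=1.5000) → pose (-0.8464, -3.3589, -0.5118)
step 2: θ'=-0.5118 (straight) → pose (-0.5194, -3.5426, -0.5118)
step 3: θ'=-1.0118 (R=1.0000) → pose (-0.8775, -3.2010, -1.0118)
step 4: θ'=-1.0118 (straight) → pose (-0.0820, -4.4727, -1.0118)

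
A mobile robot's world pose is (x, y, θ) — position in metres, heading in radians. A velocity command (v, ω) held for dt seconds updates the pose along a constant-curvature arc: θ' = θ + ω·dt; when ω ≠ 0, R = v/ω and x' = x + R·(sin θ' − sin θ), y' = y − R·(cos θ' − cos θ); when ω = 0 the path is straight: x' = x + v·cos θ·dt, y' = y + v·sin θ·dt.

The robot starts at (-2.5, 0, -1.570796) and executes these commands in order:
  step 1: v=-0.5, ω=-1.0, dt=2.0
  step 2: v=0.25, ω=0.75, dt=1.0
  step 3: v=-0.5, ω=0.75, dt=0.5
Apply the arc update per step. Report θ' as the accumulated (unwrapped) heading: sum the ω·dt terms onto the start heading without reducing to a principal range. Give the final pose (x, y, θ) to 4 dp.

(-1.8186, 0.5888, -2.4458)

step 1: θ'=-3.5708 (R=0.5000) → pose (-1.7919, 0.4546, -3.5708)
step 2: θ'=-2.8208 (R=0.3333) → pose (-2.0357, 0.4679, -2.8208)
step 3: θ'=-2.4458 (R=-0.6667) → pose (-1.8186, 0.5888, -2.4458)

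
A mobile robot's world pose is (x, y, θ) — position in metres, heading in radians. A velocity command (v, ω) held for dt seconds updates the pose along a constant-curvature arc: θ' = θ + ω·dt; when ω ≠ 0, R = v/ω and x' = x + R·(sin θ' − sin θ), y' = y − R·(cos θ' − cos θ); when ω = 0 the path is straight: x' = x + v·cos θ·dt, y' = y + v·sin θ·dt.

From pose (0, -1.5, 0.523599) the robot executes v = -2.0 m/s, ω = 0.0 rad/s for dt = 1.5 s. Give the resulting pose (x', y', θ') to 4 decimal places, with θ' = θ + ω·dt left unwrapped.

(-2.5981, -3.0000, 0.5236)

θ' = 0.5236 + 0.0·1.5 = 0.5236
ω = 0 → straight: x' = 0 + -2.0·cos(0.5236)·1.5 = -2.5981
y' = -1.5 + -2.0·sin(0.5236)·1.5 = -3.0000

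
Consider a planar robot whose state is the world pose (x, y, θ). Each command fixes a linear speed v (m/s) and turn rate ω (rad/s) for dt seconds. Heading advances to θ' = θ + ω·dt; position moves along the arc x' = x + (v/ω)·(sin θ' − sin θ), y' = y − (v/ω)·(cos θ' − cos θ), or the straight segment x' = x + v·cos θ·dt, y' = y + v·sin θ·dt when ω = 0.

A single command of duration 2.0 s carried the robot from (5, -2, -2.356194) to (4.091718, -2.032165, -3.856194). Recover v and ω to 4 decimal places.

Δθ = -3.856194 − -2.356194 = -1.500000
ω = Δθ/dt = -1.500000/2.0 = -0.7500
R = Δx/(sin θ' − sin θ) = -0.6667
v = R·ω = -0.6667·-0.7500 = 0.5000

v = 0.5000, ω = -0.7500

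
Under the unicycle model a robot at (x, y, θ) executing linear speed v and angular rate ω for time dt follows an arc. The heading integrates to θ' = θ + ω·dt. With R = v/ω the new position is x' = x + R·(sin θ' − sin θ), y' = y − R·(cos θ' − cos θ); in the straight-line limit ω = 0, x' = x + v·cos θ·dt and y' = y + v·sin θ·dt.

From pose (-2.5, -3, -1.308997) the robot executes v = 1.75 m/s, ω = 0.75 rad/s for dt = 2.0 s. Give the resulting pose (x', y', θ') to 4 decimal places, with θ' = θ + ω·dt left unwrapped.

θ' = -1.3090 + 0.75·2.0 = 0.1910
R = v/ω = 1.75/0.75 = 2.3333
x' = -2.5 + 2.3333·(sin 0.1910 − sin -1.3090) = 0.1968
y' = -3 − 2.3333·(cos 0.1910 − cos -1.3090) = -4.6870

(0.1968, -4.6870, 0.1910)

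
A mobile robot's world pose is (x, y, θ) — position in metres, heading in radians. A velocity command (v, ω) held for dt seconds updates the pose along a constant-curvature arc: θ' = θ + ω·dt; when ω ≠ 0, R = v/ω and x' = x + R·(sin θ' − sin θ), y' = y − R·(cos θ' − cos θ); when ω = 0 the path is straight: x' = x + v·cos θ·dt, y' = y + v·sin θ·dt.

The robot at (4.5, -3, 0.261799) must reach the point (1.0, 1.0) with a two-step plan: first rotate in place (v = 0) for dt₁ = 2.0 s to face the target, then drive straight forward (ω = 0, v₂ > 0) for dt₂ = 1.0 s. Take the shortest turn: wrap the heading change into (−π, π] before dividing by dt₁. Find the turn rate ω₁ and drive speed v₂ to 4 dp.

ω₁ = 1.0139, v₂ = 5.3151

heading to target = atan2(1−-3, 1−4.5) = 2.2896
Δθ = wrap(2.2896 − 0.2618) = 2.0278; ω₁ = Δθ/dt₁ = 1.0139
distance = √((1−4.5)² + (1−-3)²) = 5.3151; v₂ = distance/dt₂ = 5.3151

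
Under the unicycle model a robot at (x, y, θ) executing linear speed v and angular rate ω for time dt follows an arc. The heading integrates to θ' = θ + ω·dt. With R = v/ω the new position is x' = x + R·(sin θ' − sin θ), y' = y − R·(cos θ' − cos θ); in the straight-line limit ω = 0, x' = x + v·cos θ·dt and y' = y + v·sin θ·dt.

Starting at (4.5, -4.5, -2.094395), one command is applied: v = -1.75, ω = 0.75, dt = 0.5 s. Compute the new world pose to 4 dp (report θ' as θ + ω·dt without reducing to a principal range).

(4.7869, -3.6788, -1.7194)

θ' = -2.0944 + 0.75·0.5 = -1.7194
R = v/ω = -1.75/0.75 = -2.3333
x' = 4.5 + -2.3333·(sin -1.7194 − sin -2.0944) = 4.7869
y' = -4.5 − -2.3333·(cos -1.7194 − cos -2.0944) = -3.6788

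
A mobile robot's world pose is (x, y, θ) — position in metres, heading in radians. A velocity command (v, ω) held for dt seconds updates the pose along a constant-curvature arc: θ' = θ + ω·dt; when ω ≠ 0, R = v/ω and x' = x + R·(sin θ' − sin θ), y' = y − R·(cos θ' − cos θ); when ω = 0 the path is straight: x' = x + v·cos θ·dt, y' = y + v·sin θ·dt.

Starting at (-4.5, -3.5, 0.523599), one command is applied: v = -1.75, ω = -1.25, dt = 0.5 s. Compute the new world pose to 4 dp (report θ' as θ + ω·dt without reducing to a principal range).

θ' = 0.5236 + -1.25·0.5 = -0.1014
R = v/ω = -1.75/-1.25 = 1.4000
x' = -4.5 + 1.4000·(sin -0.1014 − sin 0.5236) = -5.3417
y' = -3.5 − 1.4000·(cos -0.1014 − cos 0.5236) = -3.6804

(-5.3417, -3.6804, -0.1014)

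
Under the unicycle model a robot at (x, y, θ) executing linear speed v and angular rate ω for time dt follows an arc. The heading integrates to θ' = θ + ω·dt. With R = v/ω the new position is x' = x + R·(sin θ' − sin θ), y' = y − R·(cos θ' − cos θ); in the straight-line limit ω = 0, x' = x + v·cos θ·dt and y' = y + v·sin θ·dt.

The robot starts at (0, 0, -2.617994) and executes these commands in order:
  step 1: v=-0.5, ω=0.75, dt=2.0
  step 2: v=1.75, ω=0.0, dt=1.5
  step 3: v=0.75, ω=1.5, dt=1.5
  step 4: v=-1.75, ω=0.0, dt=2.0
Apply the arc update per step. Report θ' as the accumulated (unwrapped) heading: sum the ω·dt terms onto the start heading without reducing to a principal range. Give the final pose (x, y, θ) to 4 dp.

step 1: θ'=-1.1180 (R=-0.6667) → pose (0.2661, 0.8690, -1.1180)
step 2: θ'=-1.1180 (straight) → pose (1.4146, -1.4915, -1.1180)
step 3: θ'=1.1320 (R=0.5000) → pose (2.3168, -1.4851, 1.1320)
step 4: θ'=1.1320 (straight) → pose (0.8298, -4.6536, 1.1320)

(0.8298, -4.6536, 1.1320)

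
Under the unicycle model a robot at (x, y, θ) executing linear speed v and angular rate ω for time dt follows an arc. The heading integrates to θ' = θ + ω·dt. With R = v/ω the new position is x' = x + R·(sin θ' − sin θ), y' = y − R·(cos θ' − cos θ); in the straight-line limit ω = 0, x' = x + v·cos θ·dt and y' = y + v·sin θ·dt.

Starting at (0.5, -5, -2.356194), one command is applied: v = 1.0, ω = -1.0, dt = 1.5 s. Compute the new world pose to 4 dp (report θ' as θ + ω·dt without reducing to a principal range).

θ' = -2.3562 + -1.0·1.5 = -3.8562
R = v/ω = 1.0/-1.0 = -1.0000
x' = 0.5 + -1.0000·(sin -3.8562 − sin -2.3562) = -0.8624
y' = -5 − -1.0000·(cos -3.8562 − cos -2.3562) = -5.0482

(-0.8624, -5.0482, -3.8562)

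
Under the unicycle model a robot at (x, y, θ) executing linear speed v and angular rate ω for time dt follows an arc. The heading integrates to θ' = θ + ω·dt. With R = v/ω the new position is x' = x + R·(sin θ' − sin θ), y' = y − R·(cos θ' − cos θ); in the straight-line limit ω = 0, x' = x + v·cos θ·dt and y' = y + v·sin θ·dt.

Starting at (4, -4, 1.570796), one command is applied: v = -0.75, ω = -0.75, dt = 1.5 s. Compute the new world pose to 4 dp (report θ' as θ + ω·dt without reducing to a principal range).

(3.4312, -4.9023, 0.4458)

θ' = 1.5708 + -0.75·1.5 = 0.4458
R = v/ω = -0.75/-0.75 = 1.0000
x' = 4 + 1.0000·(sin 0.4458 − sin 1.5708) = 3.4312
y' = -4 − 1.0000·(cos 0.4458 − cos 1.5708) = -4.9023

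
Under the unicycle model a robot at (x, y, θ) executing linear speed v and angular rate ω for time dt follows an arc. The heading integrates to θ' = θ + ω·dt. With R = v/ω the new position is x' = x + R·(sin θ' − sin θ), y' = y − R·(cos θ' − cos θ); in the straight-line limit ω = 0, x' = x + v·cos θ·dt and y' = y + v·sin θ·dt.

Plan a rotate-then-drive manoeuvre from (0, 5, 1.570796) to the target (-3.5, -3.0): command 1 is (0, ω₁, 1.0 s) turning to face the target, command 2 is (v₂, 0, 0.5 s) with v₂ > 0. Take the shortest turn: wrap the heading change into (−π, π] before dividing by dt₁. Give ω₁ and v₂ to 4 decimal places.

heading to target = atan2(-3−5, -3.5−0) = -1.9832
Δθ = wrap(-1.9832 − 1.5708) = 2.7292; ω₁ = Δθ/dt₁ = 2.7292
distance = √((-3.5−0)² + (-3−5)²) = 8.7321; v₂ = distance/dt₂ = 17.4642

ω₁ = 2.7292, v₂ = 17.4642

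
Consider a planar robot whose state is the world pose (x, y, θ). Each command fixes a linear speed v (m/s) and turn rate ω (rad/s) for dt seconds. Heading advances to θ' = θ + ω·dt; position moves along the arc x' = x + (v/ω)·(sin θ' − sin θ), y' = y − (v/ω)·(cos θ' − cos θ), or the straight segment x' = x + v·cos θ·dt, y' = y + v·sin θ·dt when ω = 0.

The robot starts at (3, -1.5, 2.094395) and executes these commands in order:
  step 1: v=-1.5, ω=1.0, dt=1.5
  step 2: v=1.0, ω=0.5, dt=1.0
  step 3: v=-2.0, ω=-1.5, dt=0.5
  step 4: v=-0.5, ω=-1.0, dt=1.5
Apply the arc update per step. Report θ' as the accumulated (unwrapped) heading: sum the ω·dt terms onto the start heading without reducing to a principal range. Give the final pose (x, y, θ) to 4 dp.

step 1: θ'=3.5944 (R=-1.5000) → pose (4.9553, -2.0988, 3.5944)
step 2: θ'=4.0944 (R=2.0000) → pose (4.2002, -2.7385, 4.0944)
step 3: θ'=3.3444 (R=1.3333) → pose (5.0183, -2.2050, 3.3444)
step 4: θ'=1.8444 (R=0.5000) → pose (5.6004, -2.5597, 1.8444)

(5.6004, -2.5597, 1.8444)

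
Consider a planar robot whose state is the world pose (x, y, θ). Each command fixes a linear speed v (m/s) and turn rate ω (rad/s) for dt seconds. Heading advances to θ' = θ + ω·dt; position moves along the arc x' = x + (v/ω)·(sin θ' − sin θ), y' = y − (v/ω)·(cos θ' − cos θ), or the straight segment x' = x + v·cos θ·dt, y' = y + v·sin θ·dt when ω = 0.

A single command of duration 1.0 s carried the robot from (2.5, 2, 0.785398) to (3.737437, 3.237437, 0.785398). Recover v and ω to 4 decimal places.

v = 1.7500, ω = 0.0000

Δθ = 0.785398 − 0.785398 = 0.000000
ω = Δθ/dt = 0.000000/1.0 = 0.0000
ω = 0 → v = (Δx·cos θ + Δy·sin θ)/dt = 1.7500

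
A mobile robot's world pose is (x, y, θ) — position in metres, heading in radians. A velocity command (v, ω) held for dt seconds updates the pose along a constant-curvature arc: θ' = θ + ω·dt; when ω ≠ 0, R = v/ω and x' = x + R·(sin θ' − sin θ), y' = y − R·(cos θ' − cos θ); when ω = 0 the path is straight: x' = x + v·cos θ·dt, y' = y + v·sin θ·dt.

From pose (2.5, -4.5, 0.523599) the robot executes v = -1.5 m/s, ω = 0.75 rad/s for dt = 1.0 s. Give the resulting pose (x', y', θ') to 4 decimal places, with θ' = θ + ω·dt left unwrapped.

θ' = 0.5236 + 0.75·1.0 = 1.2736
R = v/ω = -1.5/0.75 = -2.0000
x' = 2.5 + -2.0000·(sin 1.2736 − sin 0.5236) = 1.5877
y' = -4.5 − -2.0000·(cos 1.2736 − cos 0.5236) = -5.6464

(1.5877, -5.6464, 1.2736)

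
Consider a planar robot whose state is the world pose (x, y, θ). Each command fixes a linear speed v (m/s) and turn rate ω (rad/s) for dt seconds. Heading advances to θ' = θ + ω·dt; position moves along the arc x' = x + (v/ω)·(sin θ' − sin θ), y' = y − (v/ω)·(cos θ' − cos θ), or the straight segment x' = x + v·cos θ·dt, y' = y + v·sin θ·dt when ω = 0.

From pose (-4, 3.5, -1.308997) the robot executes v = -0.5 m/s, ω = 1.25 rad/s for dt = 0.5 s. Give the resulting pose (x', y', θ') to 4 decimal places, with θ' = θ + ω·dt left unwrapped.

θ' = -1.3090 + 1.25·0.5 = -0.6840
R = v/ω = -0.5/1.25 = -0.4000
x' = -4 + -0.4000·(sin -0.6840 − sin -1.3090) = -4.1336
y' = 3.5 − -0.4000·(cos -0.6840 − cos -1.3090) = 3.7065

(-4.1336, 3.7065, -0.6840)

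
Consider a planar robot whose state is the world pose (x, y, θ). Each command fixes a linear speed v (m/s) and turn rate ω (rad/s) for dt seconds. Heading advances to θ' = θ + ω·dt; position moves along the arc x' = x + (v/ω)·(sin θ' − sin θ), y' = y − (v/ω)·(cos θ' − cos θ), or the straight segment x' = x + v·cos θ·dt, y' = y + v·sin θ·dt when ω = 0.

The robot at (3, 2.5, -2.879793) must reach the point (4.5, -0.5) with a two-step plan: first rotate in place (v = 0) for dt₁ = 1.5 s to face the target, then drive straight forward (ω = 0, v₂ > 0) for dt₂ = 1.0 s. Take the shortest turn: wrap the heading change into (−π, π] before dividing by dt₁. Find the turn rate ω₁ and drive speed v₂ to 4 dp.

heading to target = atan2(-0.5−2.5, 4.5−3) = -1.1071
Δθ = wrap(-1.1071 − -2.8798) = 1.7726; ω₁ = Δθ/dt₁ = 1.1818
distance = √((4.5−3)² + (-0.5−2.5)²) = 3.3541; v₂ = distance/dt₂ = 3.3541

ω₁ = 1.1818, v₂ = 3.3541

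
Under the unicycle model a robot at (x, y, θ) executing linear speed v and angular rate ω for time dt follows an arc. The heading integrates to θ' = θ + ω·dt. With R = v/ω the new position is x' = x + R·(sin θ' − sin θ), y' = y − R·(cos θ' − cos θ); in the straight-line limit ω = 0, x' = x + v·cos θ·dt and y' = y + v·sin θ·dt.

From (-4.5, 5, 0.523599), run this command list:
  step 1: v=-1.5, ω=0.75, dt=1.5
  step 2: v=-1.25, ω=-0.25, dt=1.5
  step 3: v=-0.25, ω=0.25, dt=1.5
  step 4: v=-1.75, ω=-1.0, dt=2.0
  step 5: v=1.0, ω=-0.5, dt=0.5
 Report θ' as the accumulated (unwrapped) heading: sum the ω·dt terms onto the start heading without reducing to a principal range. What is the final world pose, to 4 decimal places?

step 1: θ'=1.6486 (R=-2.0000) → pose (-5.4939, 3.1125, 1.6486)
step 2: θ'=1.2736 (R=5.0000) → pose (-5.6980, 1.2597, 1.2736)
step 3: θ'=1.6486 (R=-1.0000) → pose (-5.7388, 0.8891, 1.6486)
step 4: θ'=-0.3514 (R=1.7500) → pose (-8.0859, -0.8900, -0.3514)
step 5: θ'=-0.6014 (R=-2.0000) → pose (-7.6427, -1.1187, -0.6014)

(-7.6427, -1.1187, -0.6014)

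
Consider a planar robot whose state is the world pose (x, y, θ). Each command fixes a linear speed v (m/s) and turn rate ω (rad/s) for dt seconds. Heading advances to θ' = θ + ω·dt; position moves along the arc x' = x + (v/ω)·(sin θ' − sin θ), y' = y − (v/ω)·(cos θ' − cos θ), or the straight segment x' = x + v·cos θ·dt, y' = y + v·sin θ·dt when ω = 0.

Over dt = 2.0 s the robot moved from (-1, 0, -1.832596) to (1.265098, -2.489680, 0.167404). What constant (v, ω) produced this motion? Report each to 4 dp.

v = 2.0000, ω = 1.0000

Δθ = 0.167404 − -1.832596 = 2.000000
ω = Δθ/dt = 2.000000/2.0 = 1.0000
R = −Δy/(cos θ' − cos θ) = 2.0000
v = R·ω = 2.0000·1.0000 = 2.0000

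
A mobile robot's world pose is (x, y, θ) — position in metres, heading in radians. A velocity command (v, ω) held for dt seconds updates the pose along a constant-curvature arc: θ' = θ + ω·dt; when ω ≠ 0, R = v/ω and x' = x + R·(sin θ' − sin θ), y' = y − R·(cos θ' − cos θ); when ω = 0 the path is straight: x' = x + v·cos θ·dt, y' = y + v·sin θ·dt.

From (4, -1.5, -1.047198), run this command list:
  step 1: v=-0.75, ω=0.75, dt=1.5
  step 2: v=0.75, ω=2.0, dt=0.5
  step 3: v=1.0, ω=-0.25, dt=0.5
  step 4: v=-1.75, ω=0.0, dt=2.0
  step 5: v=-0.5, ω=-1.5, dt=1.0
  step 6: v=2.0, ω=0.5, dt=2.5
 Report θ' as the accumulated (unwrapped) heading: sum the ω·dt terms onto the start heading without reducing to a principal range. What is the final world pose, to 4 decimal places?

(5.8146, -2.9625, 0.7028)

step 1: θ'=0.0778 (R=-1.0000) → pose (3.0563, -1.0030, 0.0778)
step 2: θ'=1.0778 (R=0.3750) → pose (3.3574, -0.8066, 1.0778)
step 3: θ'=0.9528 (R=-4.0000) → pose (3.6210, -0.3821, 0.9528)
step 4: θ'=0.9528 (straight) → pose (1.5931, -3.2347, 0.9528)
step 5: θ'=-0.5472 (R=0.3333) → pose (1.1479, -3.3263, -0.5472)
step 6: θ'=0.7028 (R=4.0000) → pose (5.8146, -2.9625, 0.7028)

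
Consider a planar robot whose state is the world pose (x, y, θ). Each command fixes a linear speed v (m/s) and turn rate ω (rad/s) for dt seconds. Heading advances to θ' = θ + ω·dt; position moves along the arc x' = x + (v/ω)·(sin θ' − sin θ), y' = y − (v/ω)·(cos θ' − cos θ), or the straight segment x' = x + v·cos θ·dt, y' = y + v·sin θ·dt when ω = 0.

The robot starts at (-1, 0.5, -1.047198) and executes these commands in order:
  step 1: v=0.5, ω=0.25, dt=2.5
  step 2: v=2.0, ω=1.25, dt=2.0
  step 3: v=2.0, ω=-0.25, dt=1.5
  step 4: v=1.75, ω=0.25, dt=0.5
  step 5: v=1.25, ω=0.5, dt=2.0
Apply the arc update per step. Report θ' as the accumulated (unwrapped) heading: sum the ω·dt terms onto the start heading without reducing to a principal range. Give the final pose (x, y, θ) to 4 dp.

step 1: θ'=-0.4222 (R=2.0000) → pose (-0.0875, -0.3244, -0.4222)
step 2: θ'=2.0778 (R=1.6000) → pose (1.9669, 1.9120, 2.0778)
step 3: θ'=1.7028 (R=-8.0000) → pose (1.0301, 4.7435, 1.7028)
step 4: θ'=1.8278 (R=7.0000) → pose (0.8611, 5.6015, 1.8278)
step 5: θ'=2.8278 (R=2.5000) → pose (-0.7851, 7.3439, 2.8278)

(-0.7851, 7.3439, 2.8278)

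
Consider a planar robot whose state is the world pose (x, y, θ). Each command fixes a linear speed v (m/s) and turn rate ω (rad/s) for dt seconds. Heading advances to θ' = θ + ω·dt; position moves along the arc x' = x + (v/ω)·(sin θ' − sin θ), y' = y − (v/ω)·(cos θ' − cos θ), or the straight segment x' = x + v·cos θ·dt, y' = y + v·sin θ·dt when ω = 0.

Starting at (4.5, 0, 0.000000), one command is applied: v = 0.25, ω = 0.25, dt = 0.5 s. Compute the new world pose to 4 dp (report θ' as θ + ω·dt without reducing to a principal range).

(4.6247, 0.0078, 0.1250)

θ' = 0.0000 + 0.25·0.5 = 0.1250
R = v/ω = 0.25/0.25 = 1.0000
x' = 4.5 + 1.0000·(sin 0.1250 − sin 0.0000) = 4.6247
y' = 0 − 1.0000·(cos 0.1250 − cos 0.0000) = 0.0078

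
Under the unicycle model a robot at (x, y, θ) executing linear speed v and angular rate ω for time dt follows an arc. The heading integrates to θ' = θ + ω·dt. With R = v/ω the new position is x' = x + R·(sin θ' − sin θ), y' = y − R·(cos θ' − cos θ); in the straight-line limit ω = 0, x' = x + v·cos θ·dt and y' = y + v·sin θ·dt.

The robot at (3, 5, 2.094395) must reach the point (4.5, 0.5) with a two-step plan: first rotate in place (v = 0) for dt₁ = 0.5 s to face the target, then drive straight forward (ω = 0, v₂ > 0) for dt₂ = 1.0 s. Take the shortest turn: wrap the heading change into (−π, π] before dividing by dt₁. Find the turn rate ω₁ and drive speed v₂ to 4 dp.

heading to target = atan2(0.5−5, 4.5−3) = -1.2490
Δθ = wrap(-1.2490 − 2.0944) = 2.9397; ω₁ = Δθ/dt₁ = 5.8795
distance = √((4.5−3)² + (0.5−5)²) = 4.7434; v₂ = distance/dt₂ = 4.7434

ω₁ = 5.8795, v₂ = 4.7434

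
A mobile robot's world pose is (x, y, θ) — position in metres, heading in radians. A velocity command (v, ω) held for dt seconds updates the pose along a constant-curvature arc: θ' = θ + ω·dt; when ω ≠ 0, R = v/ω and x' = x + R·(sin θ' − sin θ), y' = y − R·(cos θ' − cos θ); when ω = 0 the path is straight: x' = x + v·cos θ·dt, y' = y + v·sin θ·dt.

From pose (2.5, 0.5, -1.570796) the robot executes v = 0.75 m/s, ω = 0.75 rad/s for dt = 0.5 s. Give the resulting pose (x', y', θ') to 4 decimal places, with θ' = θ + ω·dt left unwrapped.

(2.5695, 0.1337, -1.1958)

θ' = -1.5708 + 0.75·0.5 = -1.1958
R = v/ω = 0.75/0.75 = 1.0000
x' = 2.5 + 1.0000·(sin -1.1958 − sin -1.5708) = 2.5695
y' = 0.5 − 1.0000·(cos -1.1958 − cos -1.5708) = 0.1337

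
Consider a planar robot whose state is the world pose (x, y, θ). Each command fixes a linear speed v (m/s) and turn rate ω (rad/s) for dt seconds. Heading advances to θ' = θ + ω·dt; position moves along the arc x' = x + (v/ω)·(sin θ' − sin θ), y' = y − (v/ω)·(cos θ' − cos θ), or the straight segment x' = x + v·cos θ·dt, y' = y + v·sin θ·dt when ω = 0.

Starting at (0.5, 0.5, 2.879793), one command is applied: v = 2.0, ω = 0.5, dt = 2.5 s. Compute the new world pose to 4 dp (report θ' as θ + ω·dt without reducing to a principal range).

(-3.8754, -1.1629, 4.1298)

θ' = 2.8798 + 0.5·2.5 = 4.1298
R = v/ω = 2.0/0.5 = 4.0000
x' = 0.5 + 4.0000·(sin 4.1298 − sin 2.8798) = -3.8754
y' = 0.5 − 4.0000·(cos 4.1298 − cos 2.8798) = -1.1629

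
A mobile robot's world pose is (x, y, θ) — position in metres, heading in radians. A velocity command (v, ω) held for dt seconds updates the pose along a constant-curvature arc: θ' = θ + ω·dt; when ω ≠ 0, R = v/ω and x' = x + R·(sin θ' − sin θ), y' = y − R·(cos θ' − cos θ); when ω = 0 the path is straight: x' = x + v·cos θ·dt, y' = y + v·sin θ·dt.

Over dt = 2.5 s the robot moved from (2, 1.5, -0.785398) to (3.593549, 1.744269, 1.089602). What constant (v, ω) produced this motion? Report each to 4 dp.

v = 0.7500, ω = 0.7500

Δθ = 1.089602 − -0.785398 = 1.875000
ω = Δθ/dt = 1.875000/2.5 = 0.7500
R = Δx/(sin θ' − sin θ) = 1.0000
v = R·ω = 1.0000·0.7500 = 0.7500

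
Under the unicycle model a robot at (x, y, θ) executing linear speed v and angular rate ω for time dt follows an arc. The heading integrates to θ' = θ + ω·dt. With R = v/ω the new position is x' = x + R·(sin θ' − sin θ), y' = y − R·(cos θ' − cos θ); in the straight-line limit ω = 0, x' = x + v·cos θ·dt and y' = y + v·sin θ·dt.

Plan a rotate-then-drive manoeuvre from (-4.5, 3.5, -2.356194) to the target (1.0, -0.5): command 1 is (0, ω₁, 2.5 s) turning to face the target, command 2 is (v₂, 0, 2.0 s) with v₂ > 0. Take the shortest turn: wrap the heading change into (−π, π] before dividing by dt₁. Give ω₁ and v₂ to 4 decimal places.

ω₁ = 0.6910, v₂ = 3.4004

heading to target = atan2(-0.5−3.5, 1−-4.5) = -0.6288
Δθ = wrap(-0.6288 − -2.3562) = 1.7274; ω₁ = Δθ/dt₁ = 0.6910
distance = √((1−-4.5)² + (-0.5−3.5)²) = 6.8007; v₂ = distance/dt₂ = 3.4004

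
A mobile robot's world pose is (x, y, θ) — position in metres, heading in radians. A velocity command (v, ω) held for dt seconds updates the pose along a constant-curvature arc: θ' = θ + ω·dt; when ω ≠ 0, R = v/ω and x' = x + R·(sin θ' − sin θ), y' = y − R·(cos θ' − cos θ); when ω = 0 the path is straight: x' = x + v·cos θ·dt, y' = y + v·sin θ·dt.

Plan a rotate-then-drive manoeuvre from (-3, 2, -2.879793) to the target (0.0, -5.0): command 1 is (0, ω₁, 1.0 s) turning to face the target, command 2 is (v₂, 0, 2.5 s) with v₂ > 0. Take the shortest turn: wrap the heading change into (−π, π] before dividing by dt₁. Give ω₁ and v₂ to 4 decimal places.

heading to target = atan2(-5−2, 0−-3) = -1.1659
Δθ = wrap(-1.1659 − -2.8798) = 1.7139; ω₁ = Δθ/dt₁ = 1.7139
distance = √((0−-3)² + (-5−2)²) = 7.6158; v₂ = distance/dt₂ = 3.0463

ω₁ = 1.7139, v₂ = 3.0463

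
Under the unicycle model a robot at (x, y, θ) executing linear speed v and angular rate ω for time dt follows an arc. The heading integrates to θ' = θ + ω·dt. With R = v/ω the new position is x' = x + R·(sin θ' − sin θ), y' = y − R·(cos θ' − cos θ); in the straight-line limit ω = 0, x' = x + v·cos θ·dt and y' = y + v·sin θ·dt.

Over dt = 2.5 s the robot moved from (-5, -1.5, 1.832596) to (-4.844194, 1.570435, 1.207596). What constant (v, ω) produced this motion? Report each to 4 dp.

Δθ = 1.207596 − 1.832596 = -0.625000
ω = Δθ/dt = -0.625000/2.5 = -0.2500
R = −Δy/(cos θ' − cos θ) = -5.0000
v = R·ω = -5.0000·-0.2500 = 1.2500

v = 1.2500, ω = -0.2500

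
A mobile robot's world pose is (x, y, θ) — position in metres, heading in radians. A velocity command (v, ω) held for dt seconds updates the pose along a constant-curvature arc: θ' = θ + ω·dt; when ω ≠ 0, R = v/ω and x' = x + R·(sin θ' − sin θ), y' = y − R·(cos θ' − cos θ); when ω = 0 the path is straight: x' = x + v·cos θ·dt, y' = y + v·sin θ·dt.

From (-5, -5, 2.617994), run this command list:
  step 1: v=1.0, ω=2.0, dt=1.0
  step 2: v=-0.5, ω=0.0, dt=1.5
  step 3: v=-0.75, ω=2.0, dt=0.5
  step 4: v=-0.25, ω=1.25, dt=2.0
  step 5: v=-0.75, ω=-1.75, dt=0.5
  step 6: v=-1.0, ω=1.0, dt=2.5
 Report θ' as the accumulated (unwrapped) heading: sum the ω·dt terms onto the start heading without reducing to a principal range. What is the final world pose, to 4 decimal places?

step 1: θ'=4.6180 (R=0.5000) → pose (-5.7478, -5.3859, 4.6180)
step 2: θ'=4.6180 (straight) → pose (-5.6771, -4.6392, 4.6180)
step 3: θ'=5.6180 (R=-0.3750) → pose (-5.8190, -4.3088, 5.6180)
step 4: θ'=8.1180 (R=-0.2000) → pose (-6.1355, -4.5184, 8.1180)
step 5: θ'=7.2430 (R=0.4286) → pose (-6.1982, -4.8761, 7.2430)
step 6: θ'=9.7430 (R=-1.0000) → pose (-5.0662, -6.3996, 9.7430)

(-5.0662, -6.3996, 9.7430)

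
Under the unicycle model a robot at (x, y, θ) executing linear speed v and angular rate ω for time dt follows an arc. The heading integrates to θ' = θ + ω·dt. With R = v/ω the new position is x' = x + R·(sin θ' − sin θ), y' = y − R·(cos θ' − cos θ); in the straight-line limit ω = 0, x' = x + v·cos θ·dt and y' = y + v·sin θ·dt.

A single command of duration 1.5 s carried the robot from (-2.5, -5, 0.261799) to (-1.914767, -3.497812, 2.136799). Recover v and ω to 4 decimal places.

Δθ = 2.136799 − 0.261799 = 1.875000
ω = Δθ/dt = 1.875000/1.5 = 1.2500
R = −Δy/(cos θ' − cos θ) = 1.0000
v = R·ω = 1.0000·1.2500 = 1.2500

v = 1.2500, ω = 1.2500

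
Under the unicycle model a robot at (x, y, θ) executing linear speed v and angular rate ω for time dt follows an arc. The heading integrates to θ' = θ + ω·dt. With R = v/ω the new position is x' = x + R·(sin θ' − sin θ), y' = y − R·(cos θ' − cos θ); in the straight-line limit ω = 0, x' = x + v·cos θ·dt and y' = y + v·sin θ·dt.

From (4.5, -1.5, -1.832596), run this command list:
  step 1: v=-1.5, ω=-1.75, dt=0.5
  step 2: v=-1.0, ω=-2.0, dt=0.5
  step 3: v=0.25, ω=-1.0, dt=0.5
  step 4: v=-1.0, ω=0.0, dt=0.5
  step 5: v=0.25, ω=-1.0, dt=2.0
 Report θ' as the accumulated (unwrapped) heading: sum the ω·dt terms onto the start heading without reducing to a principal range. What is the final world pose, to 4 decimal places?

step 1: θ'=-2.7076 (R=0.8571) → pose (4.9675, -0.9442, -2.7076)
step 2: θ'=-3.7076 (R=0.5000) → pose (5.4459, -0.9758, -3.7076)
step 3: θ'=-4.2076 (R=-0.2500) → pose (5.3611, -0.8857, -4.2076)
step 4: θ'=-4.2076 (straight) → pose (5.6029, -1.3233, -4.2076)
step 5: θ'=-6.2076 (R=-0.2500) → pose (5.8029, -0.9531, -6.2076)

(5.8029, -0.9531, -6.2076)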